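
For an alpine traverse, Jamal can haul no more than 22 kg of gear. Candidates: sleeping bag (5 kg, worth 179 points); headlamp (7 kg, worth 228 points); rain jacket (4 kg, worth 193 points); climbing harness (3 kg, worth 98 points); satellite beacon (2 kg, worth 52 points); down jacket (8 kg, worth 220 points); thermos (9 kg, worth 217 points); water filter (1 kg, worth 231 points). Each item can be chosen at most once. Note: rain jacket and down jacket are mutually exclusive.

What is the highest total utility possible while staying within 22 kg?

981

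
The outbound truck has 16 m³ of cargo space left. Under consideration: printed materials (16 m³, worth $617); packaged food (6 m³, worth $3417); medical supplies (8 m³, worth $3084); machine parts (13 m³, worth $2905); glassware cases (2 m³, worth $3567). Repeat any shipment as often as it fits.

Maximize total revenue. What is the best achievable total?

28536

Ranking by ratio (revenue/m³): glassware cases 1783.50, packaged food 569.50, medical supplies 385.50, machine parts 223.46.
Taking 8×glassware cases: 16 m³ used, 28536 in revenue.
Every other selection either busts 16 m³ or fails to beat 28536.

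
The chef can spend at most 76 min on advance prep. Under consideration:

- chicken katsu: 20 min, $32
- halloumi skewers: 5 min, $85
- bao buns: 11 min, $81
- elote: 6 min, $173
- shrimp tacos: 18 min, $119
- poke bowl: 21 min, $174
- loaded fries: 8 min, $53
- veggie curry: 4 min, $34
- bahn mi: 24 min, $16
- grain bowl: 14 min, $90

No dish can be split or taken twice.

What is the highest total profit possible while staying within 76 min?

728

Filling by ratio: halloumi skewers + bao buns + elote + shrimp tacos + poke bowl + loaded fries + veggie curry for 719, with 3 min left unused.
Replace bao buns with grain bowl: the trade gains 9 net, giving 728 at 76 min.
Next best is halloumi skewers + bao buns + elote + shrimp tacos + poke bowl + grain bowl at 722 (75 min) — short by 6.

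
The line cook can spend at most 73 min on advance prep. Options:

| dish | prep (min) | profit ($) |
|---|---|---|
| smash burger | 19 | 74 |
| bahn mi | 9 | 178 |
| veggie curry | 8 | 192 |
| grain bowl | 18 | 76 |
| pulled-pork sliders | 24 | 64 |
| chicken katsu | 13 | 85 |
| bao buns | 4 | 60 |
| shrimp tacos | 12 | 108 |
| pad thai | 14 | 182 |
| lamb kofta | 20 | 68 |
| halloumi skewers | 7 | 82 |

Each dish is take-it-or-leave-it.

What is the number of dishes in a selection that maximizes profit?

7

The maximum profit within 73 min is 887.
bahn mi + veggie curry + chicken katsu + bao buns + shrimp tacos + pad thai + halloumi skewers hits 887 at 67 min.
All optima have 7 dishes.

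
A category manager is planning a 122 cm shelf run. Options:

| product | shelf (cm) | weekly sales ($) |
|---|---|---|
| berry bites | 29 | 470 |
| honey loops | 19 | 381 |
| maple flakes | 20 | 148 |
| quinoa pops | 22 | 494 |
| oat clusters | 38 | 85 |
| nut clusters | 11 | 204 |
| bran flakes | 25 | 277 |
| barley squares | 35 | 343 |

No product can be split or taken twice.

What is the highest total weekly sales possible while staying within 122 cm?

Taking the top-ratio products first gives berry bites + honey loops + quinoa pops + nut clusters + bran flakes for 1826 (106 cm).
Dropping bran flakes frees 25 cm; slotting in barley squares (35 cm) lifts the total to 1892 at 116 cm.
Runner-up berry bites + honey loops + quinoa pops + nut clusters + bran flakes tops out at 1826.

1892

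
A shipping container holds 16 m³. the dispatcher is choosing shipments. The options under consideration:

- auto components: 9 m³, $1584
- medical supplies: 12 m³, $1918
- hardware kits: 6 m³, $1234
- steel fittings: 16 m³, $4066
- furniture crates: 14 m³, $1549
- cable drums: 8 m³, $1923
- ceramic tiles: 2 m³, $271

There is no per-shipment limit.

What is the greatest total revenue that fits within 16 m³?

4066

Density check — steel fittings 254.12, cable drums 240.38, hardware kits 205.67 are the best per m³.
Steel fittings uses 16 of the 16 m³ and totals 4066.
Every other selection either busts 16 m³ or fails to beat 4066.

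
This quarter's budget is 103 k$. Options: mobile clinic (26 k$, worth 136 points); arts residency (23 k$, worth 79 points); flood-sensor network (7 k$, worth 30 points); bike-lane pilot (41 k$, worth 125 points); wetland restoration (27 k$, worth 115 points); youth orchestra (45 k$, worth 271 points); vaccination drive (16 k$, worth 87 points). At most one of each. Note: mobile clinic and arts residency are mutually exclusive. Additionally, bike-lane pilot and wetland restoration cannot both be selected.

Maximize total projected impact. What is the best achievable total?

524

The ratio ordering already packs tightly: mobile clinic + flood-sensor network + youth orchestra + vaccination drive, 94 k$, 524.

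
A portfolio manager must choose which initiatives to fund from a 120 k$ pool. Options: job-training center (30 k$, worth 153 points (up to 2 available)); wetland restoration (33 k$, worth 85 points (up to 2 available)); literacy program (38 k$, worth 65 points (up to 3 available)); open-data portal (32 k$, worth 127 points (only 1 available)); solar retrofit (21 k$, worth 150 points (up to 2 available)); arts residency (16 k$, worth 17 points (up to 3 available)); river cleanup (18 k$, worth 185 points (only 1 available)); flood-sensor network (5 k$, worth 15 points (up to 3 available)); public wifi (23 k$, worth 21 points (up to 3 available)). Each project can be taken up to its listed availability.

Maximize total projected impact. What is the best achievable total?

Ranking by ratio (projected impact/k$): river cleanup 10.28, solar retrofit 7.14, job-training center 5.10, open-data portal 3.97.
The ratio ordering already packs tightly: 2×job-training center + 2×solar retrofit + river cleanup, 120 k$, 791.

791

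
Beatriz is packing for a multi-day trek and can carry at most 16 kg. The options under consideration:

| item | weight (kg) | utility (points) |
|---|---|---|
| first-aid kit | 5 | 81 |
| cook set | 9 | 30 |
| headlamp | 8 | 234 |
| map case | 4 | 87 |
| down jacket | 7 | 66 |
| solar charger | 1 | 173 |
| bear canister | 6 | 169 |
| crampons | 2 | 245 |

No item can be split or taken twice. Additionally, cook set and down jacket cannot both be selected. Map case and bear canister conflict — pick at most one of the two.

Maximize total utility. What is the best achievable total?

739

Density check — solar charger 173.00, crampons 122.50, headlamp 29.25 are the best per kg.
Best packing: headlamp + map case + solar charger + crampons — 15 kg, 739 total.
That's the maximum — no feasible swap from here does better than 739.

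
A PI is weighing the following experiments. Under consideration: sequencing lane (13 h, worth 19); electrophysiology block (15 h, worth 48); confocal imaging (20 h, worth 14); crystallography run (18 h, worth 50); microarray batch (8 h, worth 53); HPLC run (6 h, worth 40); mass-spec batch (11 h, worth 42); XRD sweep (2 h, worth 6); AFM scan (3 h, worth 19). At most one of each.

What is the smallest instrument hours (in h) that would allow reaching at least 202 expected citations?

43

Need the lightest bundle worth ≥ 202.
electrophysiology block + microarray batch + HPLC run + mass-spec batch + AFM scan: 202 expected citations at 43 h.
No combination under 43 h hits 202.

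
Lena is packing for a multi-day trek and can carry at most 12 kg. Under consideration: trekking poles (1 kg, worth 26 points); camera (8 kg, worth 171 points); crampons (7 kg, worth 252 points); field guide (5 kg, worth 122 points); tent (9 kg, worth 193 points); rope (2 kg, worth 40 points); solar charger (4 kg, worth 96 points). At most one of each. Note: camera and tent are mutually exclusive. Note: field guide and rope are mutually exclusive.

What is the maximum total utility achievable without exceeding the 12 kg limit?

374

Taking crampons + field guide: 12 kg used, 374 in utility.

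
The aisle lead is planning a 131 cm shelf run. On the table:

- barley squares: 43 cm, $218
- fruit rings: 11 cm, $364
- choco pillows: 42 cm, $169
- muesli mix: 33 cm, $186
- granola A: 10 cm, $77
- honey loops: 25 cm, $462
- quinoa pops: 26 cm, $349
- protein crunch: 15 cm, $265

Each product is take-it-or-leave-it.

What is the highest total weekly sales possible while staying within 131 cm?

Greedy by ratio would take fruit rings + muesli mix + granola A + honey loops + quinoa pops + protein crunch: 120 cm used, total 1703.
Replace muesli mix with barley squares: the trade gains 32 net, giving 1735 at 130 cm.
The closest alternative, fruit rings + muesli mix + granola A + honey loops + quinoa pops + protein crunch, reaches only 1703.

1735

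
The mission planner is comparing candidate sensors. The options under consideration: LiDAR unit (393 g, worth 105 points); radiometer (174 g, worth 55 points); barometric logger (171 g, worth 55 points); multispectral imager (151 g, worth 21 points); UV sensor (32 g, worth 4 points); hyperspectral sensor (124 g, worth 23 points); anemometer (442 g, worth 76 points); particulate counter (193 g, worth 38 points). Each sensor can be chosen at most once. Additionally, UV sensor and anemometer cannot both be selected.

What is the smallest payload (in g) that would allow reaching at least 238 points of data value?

Need the lightest bundle worth ≥ 238.
Taking LiDAR unit + radiometer + barometric logger + hyperspectral sensor gives 238 (≥ 238) for 862 g.
Below 862 g the best achievable stays under 238.

862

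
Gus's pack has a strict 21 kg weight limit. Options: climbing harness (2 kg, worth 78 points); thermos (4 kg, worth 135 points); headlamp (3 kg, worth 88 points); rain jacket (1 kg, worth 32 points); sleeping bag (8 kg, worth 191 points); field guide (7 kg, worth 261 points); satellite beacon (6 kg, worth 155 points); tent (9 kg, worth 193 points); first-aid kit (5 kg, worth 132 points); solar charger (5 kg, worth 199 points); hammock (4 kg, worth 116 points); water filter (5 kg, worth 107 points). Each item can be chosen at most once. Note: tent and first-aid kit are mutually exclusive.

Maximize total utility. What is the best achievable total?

761

By utility per kg: solar charger 39.80, climbing harness 39.00, field guide 37.29, thermos 33.75 lead.
Filling by ratio: climbing harness + thermos + rain jacket + field guide + solar charger for 705, with 2 kg left unused.
Dropping rain jacket frees 1 kg; slotting in headlamp (3 kg) lifts the total to 761 at 21 kg.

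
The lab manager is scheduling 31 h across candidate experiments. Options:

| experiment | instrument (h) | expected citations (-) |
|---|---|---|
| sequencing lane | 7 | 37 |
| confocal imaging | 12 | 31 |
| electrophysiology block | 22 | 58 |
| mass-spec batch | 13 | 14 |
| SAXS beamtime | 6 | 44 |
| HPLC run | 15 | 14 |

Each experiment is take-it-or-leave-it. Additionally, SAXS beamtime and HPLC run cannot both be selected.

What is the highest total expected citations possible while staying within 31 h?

112

The ratio ordering already packs tightly: sequencing lane + confocal imaging + SAXS beamtime, 25 h, 112.
Next best is electrophysiology block + SAXS beamtime at 102 (28 h) — short by 10.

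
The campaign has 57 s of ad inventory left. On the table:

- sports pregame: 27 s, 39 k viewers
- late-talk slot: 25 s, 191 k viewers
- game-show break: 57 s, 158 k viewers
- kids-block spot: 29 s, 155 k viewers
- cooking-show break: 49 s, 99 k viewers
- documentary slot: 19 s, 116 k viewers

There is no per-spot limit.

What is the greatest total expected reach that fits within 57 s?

2×late-talk slot uses 50 of the 57 s and totals 382.
No other feasible combination exceeds 382.

382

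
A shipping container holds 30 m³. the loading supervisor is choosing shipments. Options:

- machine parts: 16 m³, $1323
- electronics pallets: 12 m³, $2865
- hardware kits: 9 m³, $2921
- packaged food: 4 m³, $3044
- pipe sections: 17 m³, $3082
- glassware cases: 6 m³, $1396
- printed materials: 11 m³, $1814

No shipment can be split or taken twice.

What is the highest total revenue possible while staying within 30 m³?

9175

By revenue per m³: packaged food 761.00, hardware kits 324.56, electronics pallets 238.75, glassware cases 232.67 lead.
Taking the top-ratio shipments first gives electronics pallets + hardware kits + packaged food for 8830 (25 m³).
The 12 m³ tied up in electronics pallets is better spent on glassware cases + printed materials — total rises to 9175 (30 m³).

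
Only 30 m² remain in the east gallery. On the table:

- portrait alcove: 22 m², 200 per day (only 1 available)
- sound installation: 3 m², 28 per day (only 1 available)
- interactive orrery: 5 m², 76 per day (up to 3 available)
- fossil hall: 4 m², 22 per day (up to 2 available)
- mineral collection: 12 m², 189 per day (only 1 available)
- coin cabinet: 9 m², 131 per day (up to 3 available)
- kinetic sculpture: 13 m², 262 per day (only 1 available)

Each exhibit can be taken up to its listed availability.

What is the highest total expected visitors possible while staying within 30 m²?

527

Density check — kinetic sculpture 20.15, mineral collection 15.75, interactive orrery 15.20 are the best per m².
Interactive orrery + mineral collection + kinetic sculpture uses 30 of the 30 m² and totals 527.
Nothing else within 30 m² beats 527.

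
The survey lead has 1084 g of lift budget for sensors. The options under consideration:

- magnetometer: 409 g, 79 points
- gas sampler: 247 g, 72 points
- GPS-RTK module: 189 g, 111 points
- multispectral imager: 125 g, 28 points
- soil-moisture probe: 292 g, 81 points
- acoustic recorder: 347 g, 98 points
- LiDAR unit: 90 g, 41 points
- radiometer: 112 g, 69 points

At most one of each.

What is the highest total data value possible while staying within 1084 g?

402

Density check — radiometer 0.62, GPS-RTK module 0.59, LiDAR unit 0.46 are the best per g.
The ratio heuristic lands on gas sampler + GPS-RTK module + acoustic recorder + LiDAR unit + radiometer (391) but leaves 99 g idle.
Replace acoustic recorder with multispectral imager + soil-moisture probe: the trade gains 11 net, giving 402 at 1055 g.
Runner-up GPS-RTK module + soil-moisture probe + acoustic recorder + LiDAR unit + radiometer tops out at 400.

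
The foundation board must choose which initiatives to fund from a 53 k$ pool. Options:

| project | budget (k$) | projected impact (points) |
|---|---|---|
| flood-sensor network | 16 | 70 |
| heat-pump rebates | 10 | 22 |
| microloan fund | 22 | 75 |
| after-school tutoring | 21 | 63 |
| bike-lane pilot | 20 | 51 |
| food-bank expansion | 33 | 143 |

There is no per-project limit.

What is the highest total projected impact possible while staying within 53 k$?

213

The ratio heuristic lands on 3×flood-sensor network (210) but leaves 5 k$ idle.
Replace 2×flood-sensor network with food-bank expansion: the trade gains 3 net, giving 213 at 49 k$.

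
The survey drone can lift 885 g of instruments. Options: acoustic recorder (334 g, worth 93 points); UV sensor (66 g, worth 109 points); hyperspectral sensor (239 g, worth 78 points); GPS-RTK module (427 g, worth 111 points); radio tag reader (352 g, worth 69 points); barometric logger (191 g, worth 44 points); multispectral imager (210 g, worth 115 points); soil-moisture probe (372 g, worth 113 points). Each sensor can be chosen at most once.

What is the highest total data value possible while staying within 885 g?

395

Density check — UV sensor 1.65, multispectral imager 0.55, hyperspectral sensor 0.33 are the best per g.
Best packing: acoustic recorder + UV sensor + hyperspectral sensor + multispectral imager — 849 g, 395 total.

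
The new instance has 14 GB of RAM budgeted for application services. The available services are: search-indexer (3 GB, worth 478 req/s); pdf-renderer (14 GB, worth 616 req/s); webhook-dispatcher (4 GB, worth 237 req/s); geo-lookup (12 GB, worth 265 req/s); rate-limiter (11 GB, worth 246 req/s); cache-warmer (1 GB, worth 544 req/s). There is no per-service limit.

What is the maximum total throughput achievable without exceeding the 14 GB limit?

7616

Density check — cache-warmer 544.00, search-indexer 159.33, webhook-dispatcher 59.25 are the best per GB.
14×cache-warmer uses 14 of the 14 GB and totals 7616.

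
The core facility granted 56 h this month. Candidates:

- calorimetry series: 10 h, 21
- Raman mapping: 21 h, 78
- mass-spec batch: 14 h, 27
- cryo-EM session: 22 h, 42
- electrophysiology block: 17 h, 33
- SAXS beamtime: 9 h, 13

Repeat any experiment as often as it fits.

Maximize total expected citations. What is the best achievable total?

By expected citations per h: Raman mapping 3.71, calorimetry series 2.10, electrophysiology block 1.94, mass-spec batch 1.93 lead.
Taking the top-ratio experiments first gives calorimetry series + 2×Raman mapping for 177 (52 h).
The 10 h tied up in calorimetry series is better spent on mass-spec batch — total rises to 183 (56 h).
Nothing else within 56 h beats 183.

183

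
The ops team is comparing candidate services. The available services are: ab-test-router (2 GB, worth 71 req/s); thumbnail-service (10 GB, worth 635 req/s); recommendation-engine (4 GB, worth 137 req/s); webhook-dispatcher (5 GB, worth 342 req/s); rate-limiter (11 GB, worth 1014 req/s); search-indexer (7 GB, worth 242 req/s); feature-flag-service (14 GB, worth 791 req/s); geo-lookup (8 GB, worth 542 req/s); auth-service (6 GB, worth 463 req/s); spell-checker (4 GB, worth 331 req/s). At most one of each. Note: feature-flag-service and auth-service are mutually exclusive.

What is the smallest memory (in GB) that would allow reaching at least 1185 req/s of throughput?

Look for the lowest-memory combination reaching 1185.
Taking rate-limiter + spell-checker gives 1345 (≥ 1185) for 15 GB.
Below 15 GB the best achievable stays under 1185.

15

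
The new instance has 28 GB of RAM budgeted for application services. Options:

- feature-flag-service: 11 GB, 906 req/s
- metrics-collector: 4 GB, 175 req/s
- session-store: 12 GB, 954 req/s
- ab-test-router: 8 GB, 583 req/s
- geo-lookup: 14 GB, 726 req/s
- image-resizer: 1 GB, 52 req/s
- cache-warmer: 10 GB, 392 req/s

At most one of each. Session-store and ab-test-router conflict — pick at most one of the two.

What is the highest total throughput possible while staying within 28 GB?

The ratio ordering already packs tightly: feature-flag-service + metrics-collector + session-store + image-resizer, 28 GB, 2087.
Next best is feature-flag-service + metrics-collector + session-store at 2035 (27 GB) — short by 52.

2087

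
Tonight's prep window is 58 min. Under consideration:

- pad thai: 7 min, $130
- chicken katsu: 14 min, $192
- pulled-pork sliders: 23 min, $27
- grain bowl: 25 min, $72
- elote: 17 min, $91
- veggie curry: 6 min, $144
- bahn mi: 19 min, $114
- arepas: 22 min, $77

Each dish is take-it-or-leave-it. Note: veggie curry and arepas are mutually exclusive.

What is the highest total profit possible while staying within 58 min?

580

Taking pad thai + chicken katsu + veggie curry + bahn mi: 46 min used, 580 in profit.
The closest alternative, pad thai + chicken katsu + elote + veggie curry, reaches only 557.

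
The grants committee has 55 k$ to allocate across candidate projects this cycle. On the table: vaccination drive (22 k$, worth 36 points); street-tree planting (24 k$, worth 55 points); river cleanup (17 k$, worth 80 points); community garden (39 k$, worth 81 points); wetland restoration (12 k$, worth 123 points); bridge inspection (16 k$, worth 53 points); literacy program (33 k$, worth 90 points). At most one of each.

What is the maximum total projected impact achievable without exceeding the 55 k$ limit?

Taking the top-ratio projects first gives river cleanup + wetland restoration + bridge inspection for 256 (45 k$).
Replace bridge inspection with street-tree planting: the trade gains 2 net, giving 258 at 53 k$.
Next best is river cleanup + wetland restoration + bridge inspection at 256 (45 k$) — short by 2.

258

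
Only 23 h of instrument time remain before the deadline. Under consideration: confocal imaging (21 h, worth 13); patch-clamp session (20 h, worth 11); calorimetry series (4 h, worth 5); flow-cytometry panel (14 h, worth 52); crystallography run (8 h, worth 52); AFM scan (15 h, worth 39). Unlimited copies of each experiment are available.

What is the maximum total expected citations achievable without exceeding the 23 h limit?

The ratio ordering already packs tightly: calorimetry series + 2×crystallography run, 20 h, 109.
No other feasible combination exceeds 109.

109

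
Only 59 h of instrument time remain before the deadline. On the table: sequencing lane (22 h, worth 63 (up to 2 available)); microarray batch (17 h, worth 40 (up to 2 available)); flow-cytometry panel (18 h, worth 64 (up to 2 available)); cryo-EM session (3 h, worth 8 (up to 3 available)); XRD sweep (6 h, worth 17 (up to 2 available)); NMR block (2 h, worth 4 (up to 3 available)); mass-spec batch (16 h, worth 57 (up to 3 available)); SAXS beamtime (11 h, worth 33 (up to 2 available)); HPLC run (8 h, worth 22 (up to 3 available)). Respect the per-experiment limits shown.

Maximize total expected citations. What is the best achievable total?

204

Density check — mass-spec batch 3.56, flow-cytometry panel 3.56, SAXS beamtime 3.00 are the best per h.
The ratio ordering already packs tightly: 3×mass-spec batch + SAXS beamtime, 59 h, 204.
Every other selection either busts 59 h or exceeds an availability limit or fails to beat 204.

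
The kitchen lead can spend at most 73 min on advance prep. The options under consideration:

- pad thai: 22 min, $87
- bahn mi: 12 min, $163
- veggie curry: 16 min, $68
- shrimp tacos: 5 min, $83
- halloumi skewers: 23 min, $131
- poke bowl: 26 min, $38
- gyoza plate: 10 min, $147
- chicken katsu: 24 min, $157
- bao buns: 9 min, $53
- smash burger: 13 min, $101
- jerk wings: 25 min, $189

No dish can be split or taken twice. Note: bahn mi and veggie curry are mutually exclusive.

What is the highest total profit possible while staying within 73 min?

704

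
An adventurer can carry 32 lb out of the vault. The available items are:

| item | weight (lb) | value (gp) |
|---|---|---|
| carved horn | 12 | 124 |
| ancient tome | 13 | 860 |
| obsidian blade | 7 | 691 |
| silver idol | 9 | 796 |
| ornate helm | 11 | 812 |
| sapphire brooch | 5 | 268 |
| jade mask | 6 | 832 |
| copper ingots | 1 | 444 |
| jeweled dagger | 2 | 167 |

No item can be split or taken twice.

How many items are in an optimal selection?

6

Best achievable value is 3214.
obsidian blade + ornate helm + sapphire brooch + jade mask + copper ingots + jeweled dagger hits 3214 at 32 lb.
All optima have 6 items.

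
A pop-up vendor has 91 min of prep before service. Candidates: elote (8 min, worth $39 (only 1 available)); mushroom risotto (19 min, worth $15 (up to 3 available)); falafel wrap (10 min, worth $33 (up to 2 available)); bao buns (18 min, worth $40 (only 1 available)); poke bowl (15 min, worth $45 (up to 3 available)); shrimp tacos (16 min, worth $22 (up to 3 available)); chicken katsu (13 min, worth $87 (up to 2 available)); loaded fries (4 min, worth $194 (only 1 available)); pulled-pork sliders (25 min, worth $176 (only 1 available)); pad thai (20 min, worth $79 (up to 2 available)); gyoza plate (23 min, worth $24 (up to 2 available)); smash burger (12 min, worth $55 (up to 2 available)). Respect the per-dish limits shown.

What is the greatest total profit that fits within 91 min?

693

Taking elote + 2×chicken katsu + loaded fries + pulled-pork sliders + 2×smash burger: 87 min used, 693 in profit.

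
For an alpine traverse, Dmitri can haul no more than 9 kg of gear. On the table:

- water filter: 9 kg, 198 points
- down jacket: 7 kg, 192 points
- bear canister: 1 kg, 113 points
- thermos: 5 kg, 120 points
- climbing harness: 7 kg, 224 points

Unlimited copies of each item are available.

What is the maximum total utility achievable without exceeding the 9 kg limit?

9×bear canister uses 9 of the 9 kg and totals 1017.
Nothing else within 9 kg beats 1017.

1017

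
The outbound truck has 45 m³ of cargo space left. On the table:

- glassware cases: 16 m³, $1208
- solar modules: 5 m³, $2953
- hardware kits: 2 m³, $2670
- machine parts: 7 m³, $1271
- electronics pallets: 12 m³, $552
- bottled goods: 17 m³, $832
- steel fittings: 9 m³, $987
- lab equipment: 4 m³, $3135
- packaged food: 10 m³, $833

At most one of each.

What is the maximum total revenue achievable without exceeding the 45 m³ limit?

By revenue per m³: hardware kits 1335.00, lab equipment 783.75, solar modules 590.60 lead.
A density-first pass picks solar modules + hardware kits + machine parts + steel fittings + lab equipment + packaged food — 11849 at 37 m³.
Dropping packaged food frees 10 m³; slotting in glassware cases (16 m³) lifts the total to 12224 at 43 m³.
Every other selection either busts 45 m³ or fails to beat 12224.

12224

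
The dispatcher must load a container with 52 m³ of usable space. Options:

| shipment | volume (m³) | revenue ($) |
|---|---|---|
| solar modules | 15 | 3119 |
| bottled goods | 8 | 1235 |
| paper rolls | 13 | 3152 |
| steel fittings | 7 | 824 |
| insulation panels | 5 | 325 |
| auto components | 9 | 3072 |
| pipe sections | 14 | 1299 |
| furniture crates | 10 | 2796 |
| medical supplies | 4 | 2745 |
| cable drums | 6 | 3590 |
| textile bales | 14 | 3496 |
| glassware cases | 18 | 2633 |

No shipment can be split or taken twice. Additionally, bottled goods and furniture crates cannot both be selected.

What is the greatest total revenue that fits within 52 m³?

Steel fittings + auto components + furniture crates + medical supplies + cable drums + textile bales uses 50 of the 52 m³ and totals 16523.

16523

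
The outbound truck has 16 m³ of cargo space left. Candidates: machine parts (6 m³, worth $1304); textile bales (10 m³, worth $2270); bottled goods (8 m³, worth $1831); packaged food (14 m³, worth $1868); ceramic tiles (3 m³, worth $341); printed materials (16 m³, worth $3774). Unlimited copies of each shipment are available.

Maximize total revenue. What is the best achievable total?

Taking printed materials: 16 m³ used, 3774 in revenue.

3774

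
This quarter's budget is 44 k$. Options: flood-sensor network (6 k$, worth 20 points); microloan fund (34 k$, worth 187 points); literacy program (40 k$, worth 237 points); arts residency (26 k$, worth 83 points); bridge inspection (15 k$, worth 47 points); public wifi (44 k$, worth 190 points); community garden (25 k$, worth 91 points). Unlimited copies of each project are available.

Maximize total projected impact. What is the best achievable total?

237

Density check — literacy program 5.92, microloan fund 5.50, public wifi 4.32, community garden 3.64 are the best per k$.
Taking literacy program: 40 k$ used, 237 in projected impact.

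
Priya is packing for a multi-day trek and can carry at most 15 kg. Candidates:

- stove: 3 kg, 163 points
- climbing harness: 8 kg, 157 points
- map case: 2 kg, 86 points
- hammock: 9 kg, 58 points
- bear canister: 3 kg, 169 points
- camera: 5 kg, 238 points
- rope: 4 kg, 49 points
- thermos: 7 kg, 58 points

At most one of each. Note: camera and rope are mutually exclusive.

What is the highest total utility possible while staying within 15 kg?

Stove + map case + bear canister + camera uses 13 of the 15 kg and totals 656.
Runner-up stove + bear canister + camera tops out at 570.

656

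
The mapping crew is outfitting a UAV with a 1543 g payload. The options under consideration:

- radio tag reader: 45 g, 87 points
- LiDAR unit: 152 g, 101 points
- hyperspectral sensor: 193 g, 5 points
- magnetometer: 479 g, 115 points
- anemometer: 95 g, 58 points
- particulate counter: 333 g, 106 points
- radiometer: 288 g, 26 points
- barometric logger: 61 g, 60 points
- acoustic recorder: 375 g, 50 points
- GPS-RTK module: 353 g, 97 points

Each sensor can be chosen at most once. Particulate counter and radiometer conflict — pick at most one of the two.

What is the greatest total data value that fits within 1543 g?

624

Taking radio tag reader + LiDAR unit + magnetometer + anemometer + particulate counter + barometric logger + GPS-RTK module: 1518 g used, 624 in data value.
Every other selection either busts 1543 g or breaks a pairing rule or fails to beat 624.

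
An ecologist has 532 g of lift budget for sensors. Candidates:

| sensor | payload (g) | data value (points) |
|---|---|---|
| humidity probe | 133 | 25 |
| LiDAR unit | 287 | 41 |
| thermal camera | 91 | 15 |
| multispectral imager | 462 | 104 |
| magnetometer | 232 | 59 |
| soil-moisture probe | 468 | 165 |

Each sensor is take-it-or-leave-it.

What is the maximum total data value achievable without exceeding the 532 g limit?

165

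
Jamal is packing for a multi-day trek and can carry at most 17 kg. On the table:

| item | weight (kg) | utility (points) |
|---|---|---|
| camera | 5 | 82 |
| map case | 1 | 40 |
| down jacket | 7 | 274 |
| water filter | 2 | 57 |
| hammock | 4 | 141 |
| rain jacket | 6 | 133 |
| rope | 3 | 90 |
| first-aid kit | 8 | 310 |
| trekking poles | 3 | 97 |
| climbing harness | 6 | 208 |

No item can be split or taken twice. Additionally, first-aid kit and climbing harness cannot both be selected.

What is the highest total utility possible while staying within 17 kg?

Ranking by ratio (utility/kg): map case 40.00, down jacket 39.14, first-aid kit 38.75.
Taking the top-ratio items first gives map case + down jacket + first-aid kit for 624 (16 kg).
Dropping map case frees 1 kg; slotting in water filter (2 kg) lifts the total to 641 at 17 kg.

641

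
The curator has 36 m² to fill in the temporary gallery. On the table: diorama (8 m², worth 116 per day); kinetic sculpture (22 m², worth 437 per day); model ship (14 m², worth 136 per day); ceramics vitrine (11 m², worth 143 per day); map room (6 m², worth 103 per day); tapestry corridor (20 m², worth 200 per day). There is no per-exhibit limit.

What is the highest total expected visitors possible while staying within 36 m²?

The ratio heuristic lands on kinetic sculpture + 2×map room (643) but leaves 2 m² idle.
Dropping map room frees 6 m²; slotting in diorama (8 m²) lifts the total to 656 at 36 m².

656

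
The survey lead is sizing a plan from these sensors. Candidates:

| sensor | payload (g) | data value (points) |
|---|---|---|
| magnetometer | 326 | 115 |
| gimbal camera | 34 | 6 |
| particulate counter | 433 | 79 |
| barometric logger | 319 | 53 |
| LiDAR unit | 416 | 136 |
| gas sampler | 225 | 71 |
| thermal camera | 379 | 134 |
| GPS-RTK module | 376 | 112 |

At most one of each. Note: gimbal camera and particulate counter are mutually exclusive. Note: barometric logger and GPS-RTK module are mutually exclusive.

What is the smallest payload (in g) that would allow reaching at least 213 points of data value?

675

Minimise g subject to total data value ≥ 213.
gimbal camera + LiDAR unit + gas sampler reaches 213 using 675 g.
Any bundle with less than 675 g falls short of 213.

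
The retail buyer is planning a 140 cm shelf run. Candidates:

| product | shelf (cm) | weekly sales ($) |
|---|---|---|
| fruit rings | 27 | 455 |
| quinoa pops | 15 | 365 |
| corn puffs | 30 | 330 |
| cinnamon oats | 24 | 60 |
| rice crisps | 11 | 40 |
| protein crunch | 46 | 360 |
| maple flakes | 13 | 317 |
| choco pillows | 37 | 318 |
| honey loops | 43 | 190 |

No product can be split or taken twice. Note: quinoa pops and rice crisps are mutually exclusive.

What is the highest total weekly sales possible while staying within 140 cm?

1827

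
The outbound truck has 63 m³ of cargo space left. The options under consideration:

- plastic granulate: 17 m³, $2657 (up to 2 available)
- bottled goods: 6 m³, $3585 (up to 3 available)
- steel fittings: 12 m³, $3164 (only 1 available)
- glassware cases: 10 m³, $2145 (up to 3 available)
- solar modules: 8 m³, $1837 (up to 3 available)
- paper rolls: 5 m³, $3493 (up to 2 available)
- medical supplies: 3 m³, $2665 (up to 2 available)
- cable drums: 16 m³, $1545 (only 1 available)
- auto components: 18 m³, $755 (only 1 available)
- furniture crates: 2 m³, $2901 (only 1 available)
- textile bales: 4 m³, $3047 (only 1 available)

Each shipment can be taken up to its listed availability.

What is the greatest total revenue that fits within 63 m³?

By revenue per m³: furniture crates 1450.50, medical supplies 888.33, textile bales 761.75 lead.
Filling by ratio: 3×bottled goods + steel fittings + solar modules + 2×paper rolls + 2×medical supplies + furniture crates + textile bales for 34020, with 3 m³ left unused.
The 8 m³ tied up in solar modules is better spent on glassware cases — total rises to 34328 (62 m³).
The spare 1 m³ is too small for any remaining shipment, and no exchange beats 34328.

34328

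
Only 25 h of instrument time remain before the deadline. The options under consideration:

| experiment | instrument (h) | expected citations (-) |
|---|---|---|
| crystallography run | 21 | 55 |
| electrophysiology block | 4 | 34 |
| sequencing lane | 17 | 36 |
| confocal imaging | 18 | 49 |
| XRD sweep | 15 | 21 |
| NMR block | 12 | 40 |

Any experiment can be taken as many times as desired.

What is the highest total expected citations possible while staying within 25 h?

204

By expected citations per h: electrophysiology block 8.50, NMR block 3.33, confocal imaging 2.72 lead.
The ratio ordering already packs tightly: 6×electrophysiology block, 24 h, 204.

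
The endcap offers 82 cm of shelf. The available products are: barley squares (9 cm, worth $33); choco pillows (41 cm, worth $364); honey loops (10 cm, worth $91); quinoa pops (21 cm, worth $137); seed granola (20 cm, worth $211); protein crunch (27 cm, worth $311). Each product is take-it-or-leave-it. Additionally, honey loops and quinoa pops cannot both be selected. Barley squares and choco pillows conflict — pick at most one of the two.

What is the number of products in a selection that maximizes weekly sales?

3

Best achievable weekly sales is 766.
One optimal bundle: choco pillows + honey loops + protein crunch (78 cm).
Every optimal selection uses 3 products.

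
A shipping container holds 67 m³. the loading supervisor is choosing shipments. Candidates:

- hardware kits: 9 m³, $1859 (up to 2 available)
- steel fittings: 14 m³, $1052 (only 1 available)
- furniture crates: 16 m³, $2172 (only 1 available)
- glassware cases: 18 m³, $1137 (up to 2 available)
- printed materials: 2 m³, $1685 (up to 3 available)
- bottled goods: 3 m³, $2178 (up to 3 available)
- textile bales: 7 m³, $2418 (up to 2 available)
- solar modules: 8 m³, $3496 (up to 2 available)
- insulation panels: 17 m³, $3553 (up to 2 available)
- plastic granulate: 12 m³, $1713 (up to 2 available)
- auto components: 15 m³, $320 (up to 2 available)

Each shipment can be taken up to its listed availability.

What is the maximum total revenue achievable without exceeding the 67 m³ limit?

27135

By revenue per m³: printed materials 842.50, bottled goods 726.00, solar modules 437.00, textile bales 345.43 lead.
A density-first pass picks 3×printed materials + 3×bottled goods + 2×textile bales + 2×solar modules + insulation panels — 26970 at 62 m³.
Replace insulation panels with 2×hardware kits: the trade gains 165 net, giving 27135 at 63 m³.
That's the maximum — no swap from here does better than 27135.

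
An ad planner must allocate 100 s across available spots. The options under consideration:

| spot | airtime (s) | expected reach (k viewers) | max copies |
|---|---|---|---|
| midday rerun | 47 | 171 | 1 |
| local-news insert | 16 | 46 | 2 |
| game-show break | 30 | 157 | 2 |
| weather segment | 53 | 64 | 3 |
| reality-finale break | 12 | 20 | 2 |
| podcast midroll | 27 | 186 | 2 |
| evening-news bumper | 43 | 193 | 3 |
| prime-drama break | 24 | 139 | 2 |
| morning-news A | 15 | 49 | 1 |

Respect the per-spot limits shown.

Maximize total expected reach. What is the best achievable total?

Greedy by ratio would take 2×podcast midroll + prime-drama break + morning-news A: 93 s used, total 560.
Replace prime-drama break with game-show break: the trade gains 18 net, giving 578 at 99 s.

578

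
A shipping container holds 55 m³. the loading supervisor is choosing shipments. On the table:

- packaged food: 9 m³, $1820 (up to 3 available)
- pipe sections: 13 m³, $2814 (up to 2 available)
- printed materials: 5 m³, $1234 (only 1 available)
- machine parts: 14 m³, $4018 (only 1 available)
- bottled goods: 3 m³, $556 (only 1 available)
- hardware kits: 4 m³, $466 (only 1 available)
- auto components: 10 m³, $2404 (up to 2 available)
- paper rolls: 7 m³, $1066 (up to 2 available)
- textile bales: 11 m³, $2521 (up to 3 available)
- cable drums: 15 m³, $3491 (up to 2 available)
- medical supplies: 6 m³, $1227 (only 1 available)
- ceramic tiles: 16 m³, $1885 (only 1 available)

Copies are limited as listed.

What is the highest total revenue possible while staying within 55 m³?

Ranking by ratio (revenue/m³): machine parts 287.00, printed materials 246.80, auto components 240.40, cable drums 232.73.
Taking the top-ratio shipments first gives printed materials + machine parts + 2×auto components + cable drums for 13551 (54 m³).
Replace auto components with textile bales: the trade gains 117 net, giving 13668 at 55 m³.
Nothing else within 55 m³ beats 13668.

13668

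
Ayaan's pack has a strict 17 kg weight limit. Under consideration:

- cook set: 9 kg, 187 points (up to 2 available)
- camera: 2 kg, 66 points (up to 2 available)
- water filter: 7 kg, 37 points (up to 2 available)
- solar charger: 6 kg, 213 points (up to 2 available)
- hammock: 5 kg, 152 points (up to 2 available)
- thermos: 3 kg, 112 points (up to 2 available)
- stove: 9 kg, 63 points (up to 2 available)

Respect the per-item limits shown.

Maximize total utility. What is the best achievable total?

A density-first pass picks 2×camera + solar charger + 2×thermos — 569 at 16 kg.
Replace camera and thermos with solar charger: the trade gains 35 net, giving 604 at 17 kg.
That's the maximum — no swap from here does better than 604.

604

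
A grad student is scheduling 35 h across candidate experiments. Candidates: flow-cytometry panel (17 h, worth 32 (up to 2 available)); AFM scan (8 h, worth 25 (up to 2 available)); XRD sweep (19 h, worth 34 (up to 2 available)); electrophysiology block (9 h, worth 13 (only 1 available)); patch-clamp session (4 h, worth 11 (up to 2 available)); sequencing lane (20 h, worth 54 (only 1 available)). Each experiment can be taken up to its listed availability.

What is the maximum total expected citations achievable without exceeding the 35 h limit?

90

The ratio heuristic lands on 2×AFM scan + electrophysiology block + 2×patch-clamp session (85) but leaves 2 h idle.
The 21 h tied up in AFM scan and electrophysiology block and patch-clamp session is better spent on sequencing lane — total rises to 90 (32 h).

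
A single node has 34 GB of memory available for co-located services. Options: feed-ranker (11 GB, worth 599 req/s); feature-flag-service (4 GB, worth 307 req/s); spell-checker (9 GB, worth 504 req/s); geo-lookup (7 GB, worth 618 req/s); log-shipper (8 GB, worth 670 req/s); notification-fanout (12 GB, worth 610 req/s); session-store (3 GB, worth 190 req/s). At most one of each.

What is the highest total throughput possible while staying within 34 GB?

2395

Taking the top-ratio services first gives feature-flag-service + spell-checker + geo-lookup + log-shipper + session-store for 2289 (31 GB).
Replace spell-checker with notification-fanout: the trade gains 106 net, giving 2395 at 34 GB.
Runner-up feed-ranker + feature-flag-service + geo-lookup + log-shipper + session-store tops out at 2384.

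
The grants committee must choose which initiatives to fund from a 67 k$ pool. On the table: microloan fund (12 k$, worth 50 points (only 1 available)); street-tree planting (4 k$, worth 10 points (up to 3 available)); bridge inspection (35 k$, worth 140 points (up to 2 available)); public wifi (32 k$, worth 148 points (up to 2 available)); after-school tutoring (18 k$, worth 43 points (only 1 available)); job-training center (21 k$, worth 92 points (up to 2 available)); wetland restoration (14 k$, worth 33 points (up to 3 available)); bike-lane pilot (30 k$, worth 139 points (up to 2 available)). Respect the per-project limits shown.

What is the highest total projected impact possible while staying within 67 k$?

Ranking by ratio (projected impact/k$): bike-lane pilot 4.63, public wifi 4.62, job-training center 4.38, microloan fund 4.17.
Filling by ratio: street-tree planting + 2×bike-lane pilot for 288, with 3 k$ left unused.
The 30 k$ tied up in bike-lane pilot is better spent on public wifi — total rises to 297 (66 k$).

297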